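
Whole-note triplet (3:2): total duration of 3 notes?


Working:
Triplet: 3 notes occupy the space of 2 whole notes
Space = 2 × 4 = 8 beats
Each triplet note = 8 / 3 = 8/3 beats
3 notes = 3 × 8/3 = 8
= 8 beats


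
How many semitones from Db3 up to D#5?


Absolute semitone position = octave×12 + chromatic position
Db3: 3×12 + 1 = 37
D#5: 5×12 + 3 = 63
Difference = 63 - 37 = 26
= 26 semitones


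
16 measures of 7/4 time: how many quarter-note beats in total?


Reasoning:
Time signature 7/4: the bottom number 4 means the quarter note gets one count
The top number 7 means 7 quarter-note beats per measure
Total = 7 × 16 measures
= 112 quarter-note beats


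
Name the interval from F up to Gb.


Letter names: F → G spans 2 letter names → a 2nd
Semitones: F → Gb = 1 half-step
A 2nd of 1 semitone is a minor 2nd
= minor 2nd


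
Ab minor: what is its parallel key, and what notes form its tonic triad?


Working:
Parallel keys share the same tonic but differ in mode
Ab minor → parallel is Ab major
Tonic triad of Ab major = Ab C Eb
= Ab major; triad = Ab C Eb


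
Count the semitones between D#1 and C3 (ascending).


Solution.
Absolute semitone position = octave×12 + chromatic position
D#1: 1×12 + 3 = 15
C3: 3×12 + 0 = 36
Difference = 36 - 15 = 21
= 21 semitones


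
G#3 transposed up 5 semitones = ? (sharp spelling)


Reasoning:
G#3: chromatic position 8 in octave 3 → absolute = 3×12 + 8 = 44
Transpose up 5: 44 + 5 = 49
49 = 4×12 + 1 → C# in octave 4
Result = C#4


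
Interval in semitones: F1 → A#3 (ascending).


Reasoning:
Absolute semitone position = octave×12 + chromatic position
F1: 1×12 + 5 = 17
A#3: 3×12 + 10 = 46
Difference = 46 - 17 = 29
= 29 semitones


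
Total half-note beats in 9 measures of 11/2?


Reasoning:
Time signature 11/2: the bottom number 2 means the half note gets one count
The top number 11 means 11 half-note beats per measure
Total = 11 × 9 measures
= 99 half-note beats


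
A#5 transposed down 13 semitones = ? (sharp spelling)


Step by step:
A#5: chromatic position 10 in octave 5 → absolute = 5×12 + 10 = 70
Transpose down 13: 70 - 13 = 57
57 = 4×12 + 9 → A in octave 4
Result = A4


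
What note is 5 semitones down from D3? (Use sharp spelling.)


Solution.
D3: chromatic position 2 in octave 3 → absolute = 3×12 + 2 = 38
Transpose down 5: 38 - 5 = 33
33 = 2×12 + 9 → A in octave 2
Result = A2


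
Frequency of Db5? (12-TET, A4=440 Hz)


Step by step:
f = 440 × 2^(n/12) where n = semitones from A4
Db5: 4 semitones from A4
f = 440 × 2^(4/12)
f = 554.37 Hz


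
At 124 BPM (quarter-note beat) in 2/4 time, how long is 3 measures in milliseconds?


Quarter-note beat duration = 60000 / 124 ms
Beats per measure (2/4) = 2
One measure = 2 × 60000 / 124 = 120000 / 124 ms
3 measures = 3 × 120000 / 124 = 360000 / 124
= 2903.2 ms


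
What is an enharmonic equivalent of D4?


Working:
Enharmonic notes sound the same pitch but are spelled with different letter names
D and C## name the same pitch class
= C##4


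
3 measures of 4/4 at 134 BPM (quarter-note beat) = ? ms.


Working:
Quarter-note beat duration = 60000 / 134 ms
Beats per measure (4/4) = 4
One measure = 4 × 60000 / 134 = 240000 / 134 ms
3 measures = 3 × 240000 / 134 = 720000 / 134
= 5373.1 ms


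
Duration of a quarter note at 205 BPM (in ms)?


Let's work it out.
One quarter-note beat = 60000 / BPM = 60000 / 205 ms
Duration = 60000 / 205
= 292.7 ms


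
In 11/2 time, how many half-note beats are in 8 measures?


Let's work it out.
Time signature 11/2: the bottom number 2 means the half note gets one count
The top number 11 means 11 half-note beats per measure
Total = 11 × 8 measures
= 88 half-note beats


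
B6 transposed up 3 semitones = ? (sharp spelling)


Let's work it out.
B6: chromatic position 11 in octave 6 → absolute = 6×12 + 11 = 83
Transpose up 3: 83 + 3 = 86
86 = 7×12 + 2 → D in octave 7
Result = D7


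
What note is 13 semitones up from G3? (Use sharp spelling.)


Step by step:
G3: chromatic position 7 in octave 3 → absolute = 3×12 + 7 = 43
Transpose up 13: 43 + 13 = 56
56 = 4×12 + 8 → G# in octave 4
Result = G#4


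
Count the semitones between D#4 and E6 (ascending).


Absolute semitone position = octave×12 + chromatic position
D#4: 4×12 + 3 = 51
E6: 6×12 + 4 = 76
Difference = 76 - 51 = 25
= 25 semitones


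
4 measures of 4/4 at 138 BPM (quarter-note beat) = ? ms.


Let's work it out.
Quarter-note beat duration = 60000 / 138 ms
Beats per measure (4/4) = 4
One measure = 4 × 60000 / 138 = 240000 / 138 ms
4 measures = 4 × 240000 / 138 = 960000 / 138
= 6956.5 ms


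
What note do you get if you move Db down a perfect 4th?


Solution.
perfect 4th: 4 letter names, 5 semitones
Letter: D - 3 → A
Pitch: Db - 5 semitones, spelled as an A → Ab
= Ab


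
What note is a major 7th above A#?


A 7th spans 7 letter names, so from A we land on G
A major 7th = 11 semitones above A#
Spell G at that pitch: G##
= G##


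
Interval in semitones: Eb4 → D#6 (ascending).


Absolute semitone position = octave×12 + chromatic position
Eb4: 4×12 + 3 = 51
D#6: 6×12 + 3 = 75
Difference = 75 - 51 = 24
= 24 semitones


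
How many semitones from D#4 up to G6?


Let's work it out.
Absolute semitone position = octave×12 + chromatic position
D#4: 4×12 + 3 = 51
G6: 6×12 + 7 = 79
Difference = 79 - 51 = 28
= 28 semitones


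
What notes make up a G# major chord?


Reasoning:
Major triad = root + major 3rd (4 semitones) + perfect 5th (7 semitones)
A triad on G# stacks thirds, so the chord tones use letter names G-B-D
Root: G#
Major 3rd above G#: B#
Perfect 5th above G#: D#
Chord = G# B# D#


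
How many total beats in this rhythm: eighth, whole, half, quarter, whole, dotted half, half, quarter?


Beat values:
  eighth = 0.5 beats
  whole = 4 beats
  half = 2 beats
  quarter = 1 beat
  whole = 4 beats
  dotted half = 3 beats
  half = 2 beats
  quarter = 1 beat
Sum = 0.5 + 4 + 2 + 1 + 4 + 3 + 2 + 1
= 17.5 beats


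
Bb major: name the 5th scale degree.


Step by step:
Major scale pattern: W-W-H-W-W-W-H (2-2-1-2-2-2-1 semitones)
Starting from Bb:
  Bb + 2 semitones → C
  C + 2 semitones → D
  D + 1 semitone → Eb
  Eb + 2 semitones → F
  F + 2 semitones → G
  G + 2 semitones → A
  A + 1 semitone → Bb
Scale: Bb C D Eb F G A
Degree 5 = F


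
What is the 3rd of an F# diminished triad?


Let's work it out.
Diminished triad = root + minor 3rd (3 semitones) + diminished 5th (6 semitones)
A triad on F# stacks thirds, so the chord tones use letter names F-A-C
Root: F#
Minor 3rd above F#: A
Diminished 5th above F#: C
The 3rd = A


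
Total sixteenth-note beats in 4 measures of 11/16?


Working:
Time signature 11/16: the bottom number 16 means the sixteenth note gets one count
The top number 11 means 11 sixteenth-note beats per measure
Total = 11 × 4 measures
= 44 sixteenth-note beats


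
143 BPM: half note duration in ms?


Solution.
One quarter-note beat = 60000 / BPM = 60000 / 143 ms
Half note = 2 × quarter note
Duration = 2 × 60000 / 143 = 120000 / 143
= 839.2 ms


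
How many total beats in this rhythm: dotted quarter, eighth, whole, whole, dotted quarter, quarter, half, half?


Solution.
Beat values:
  dotted quarter = 1.5 beats
  eighth = 0.5 beats
  whole = 4 beats
  whole = 4 beats
  dotted quarter = 1.5 beats
  quarter = 1 beat
  half = 2 beats
  half = 2 beats
Sum = 1.5 + 0.5 + 4 + 4 + 1.5 + 1 + 2 + 2
= 16.5 beats


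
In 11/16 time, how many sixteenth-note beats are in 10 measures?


Let's work it out.
Time signature 11/16: the bottom number 16 means the sixteenth note gets one count
The top number 11 means 11 sixteenth-note beats per measure
Total = 11 × 10 measures
= 110 sixteenth-note beats


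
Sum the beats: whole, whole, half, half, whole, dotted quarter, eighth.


Step by step:
Beat values:
  whole = 4 beats
  whole = 4 beats
  half = 2 beats
  half = 2 beats
  whole = 4 beats
  dotted quarter = 1.5 beats
  eighth = 0.5 beats
Sum = 4 + 4 + 2 + 2 + 4 + 1.5 + 0.5
= 18 beats


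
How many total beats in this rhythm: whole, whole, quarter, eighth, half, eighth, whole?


Solution.
Beat values:
  whole = 4 beats
  whole = 4 beats
  quarter = 1 beat
  eighth = 0.5 beats
  half = 2 beats
  eighth = 0.5 beats
  whole = 4 beats
Sum = 4 + 4 + 1 + 0.5 + 2 + 0.5 + 4
= 16 beats


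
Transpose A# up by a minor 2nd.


Step by step:
minor 2nd: 2 letter names, 1 semitones
Letter: A + 1 → B
Pitch: A# + 1 semitones, spelled as a B → B
= B


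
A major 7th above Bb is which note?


Working:
A 7th spans 7 letter names, so from B we land on A
A major 7th = 11 semitones above Bb
Spell A at that pitch: A
= A


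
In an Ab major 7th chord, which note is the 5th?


Working:
Major 7th chord = root + major 3rd + perfect 5th + major 7th
Seventh chords stack in thirds, so the letter names are A-C-E-G
Root: Ab
Major 3rd above Ab: C
Perfect 5th above Ab: Eb
Major 7th above Ab: G
The 5th = Eb


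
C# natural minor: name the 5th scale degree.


Let's work it out.
Natural minor scale pattern: W-H-W-W-H-W-W (2-1-2-2-1-2-2 semitones)
Starting from C#:
  C# + 2 semitones → D#
  D# + 1 semitone → E
  E + 2 semitones → F#
  F# + 2 semitones → G#
  G# + 1 semitone → A
  A + 2 semitones → B
  B + 2 semitones → C#
Scale: C# D# E F# G# A B
Degree 5 = G#


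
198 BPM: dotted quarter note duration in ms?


Reasoning:
One quarter-note beat = 60000 / BPM = 60000 / 198 ms
Dotted quarter note = 3/2 × quarter note
Duration = 3/2 × 60000 / 198 = 90000 / 198
= 454.5 ms


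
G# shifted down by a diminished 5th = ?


diminished 5th: 5 letter names, 6 semitones
Letter: G - 4 → C
Pitch: G# - 6 semitones, spelled as a C → C##
= C##


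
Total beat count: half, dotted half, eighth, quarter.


Step by step:
Beat values:
  half = 2 beats
  dotted half = 3 beats
  eighth = 0.5 beats
  quarter = 1 beat
Sum = 2 + 3 + 0.5 + 1
= 6.5 beats


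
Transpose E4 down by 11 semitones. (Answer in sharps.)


E4: chromatic position 4 in octave 4 → absolute = 4×12 + 4 = 52
Transpose down 11: 52 - 11 = 41
41 = 3×12 + 5 → F in octave 3
Result = F3


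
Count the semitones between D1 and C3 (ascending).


Absolute semitone position = octave×12 + chromatic position
D1: 1×12 + 2 = 14
C3: 3×12 + 0 = 36
Difference = 36 - 14 = 22
= 22 semitones


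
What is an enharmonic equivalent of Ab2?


Enharmonic notes sound the same pitch but are spelled with different letter names
Ab and G# name the same pitch class
= G#2


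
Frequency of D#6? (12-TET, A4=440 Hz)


Step by step:
f = 440 × 2^(n/12) where n = semitones from A4
D#6: 18 semitones from A4
f = 440 × 2^(18/12)
f = 1244.51 Hz


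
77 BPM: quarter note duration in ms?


Step by step:
One quarter-note beat = 60000 / BPM = 60000 / 77 ms
Duration = 60000 / 77
= 779.2 ms


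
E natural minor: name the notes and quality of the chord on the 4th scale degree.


Solution.
E natural minor scale: E F# G A B C D
Diatonic triad on degree 4 stacks scale notes 4, 6, 1: A C E
A→C = 3 semitones; A→E = 7 semitones → minor triad
= A C E (minor)


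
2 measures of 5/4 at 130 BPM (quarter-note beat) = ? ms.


Quarter-note beat duration = 60000 / 130 ms
Beats per measure (5/4) = 5
One measure = 5 × 60000 / 130 = 300000 / 130 ms
2 measures = 2 × 300000 / 130 = 600000 / 130
= 4615.4 ms


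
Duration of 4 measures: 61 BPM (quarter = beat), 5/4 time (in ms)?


Quarter-note beat duration = 60000 / 61 ms
Beats per measure (5/4) = 5
One measure = 5 × 60000 / 61 = 300000 / 61 ms
4 measures = 4 × 300000 / 61 = 1200000 / 61
= 19672.1 ms


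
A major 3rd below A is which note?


A 3rd spans 3 letter names, so from A we land on F
A major 3rd = 4 semitones below A
Spell F at that pitch: F
= F


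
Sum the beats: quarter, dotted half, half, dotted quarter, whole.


Reasoning:
Beat values:
  quarter = 1 beat
  dotted half = 3 beats
  half = 2 beats
  dotted quarter = 1.5 beats
  whole = 4 beats
Sum = 1 + 3 + 2 + 1.5 + 4
= 11.5 beats


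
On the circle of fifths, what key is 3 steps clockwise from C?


Each clockwise step on the circle of fifths moves up a perfect 5th
From C: C → G → D → A
= A


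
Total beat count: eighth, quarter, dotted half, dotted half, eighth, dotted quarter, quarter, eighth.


Let's work it out.
Beat values:
  eighth = 0.5 beats
  quarter = 1 beat
  dotted half = 3 beats
  dotted half = 3 beats
  eighth = 0.5 beats
  dotted quarter = 1.5 beats
  quarter = 1 beat
  eighth = 0.5 beats
Sum = 0.5 + 1 + 3 + 3 + 0.5 + 1.5 + 1 + 0.5
= 11 beats


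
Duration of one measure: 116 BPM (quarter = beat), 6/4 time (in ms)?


Quarter-note beat duration = 60000 / 116 ms
Beats per measure (6/4) = 6
One measure = 6 × 60000 / 116 = 360000 / 116 ms
= 3103.4 ms


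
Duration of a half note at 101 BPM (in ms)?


One quarter-note beat = 60000 / BPM = 60000 / 101 ms
Half note = 2 × quarter note
Duration = 2 × 60000 / 101 = 120000 / 101
= 1188.1 ms


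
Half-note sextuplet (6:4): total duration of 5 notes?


Solution.
Sextuplet: 6 notes occupy the space of 4 half notes
Space = 4 × 2 = 8 beats
Each sextuplet note = 8 / 6 = 4/3 beats
5 notes = 5 × 4/3 = 20/3
= 20/3 beats


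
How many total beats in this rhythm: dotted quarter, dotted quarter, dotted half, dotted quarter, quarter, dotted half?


Reasoning:
Beat values:
  dotted quarter = 1.5 beats
  dotted quarter = 1.5 beats
  dotted half = 3 beats
  dotted quarter = 1.5 beats
  quarter = 1 beat
  dotted half = 3 beats
Sum = 1.5 + 1.5 + 3 + 1.5 + 1 + 3
= 11.5 beats


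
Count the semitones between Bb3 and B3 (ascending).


Solution.
Absolute semitone position = octave×12 + chromatic position
Bb3: 3×12 + 10 = 46
B3: 3×12 + 11 = 47
Difference = 47 - 46 = 1
= 1 semitone


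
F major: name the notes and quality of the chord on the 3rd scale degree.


Let's work it out.
F major scale: F G A Bb C D E
Diatonic triad on degree 3 stacks scale notes 3, 5, 7: A C E
A→C = 3 semitones; A→E = 7 semitones → minor triad
= A C E (minor)


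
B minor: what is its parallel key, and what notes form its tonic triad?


Parallel keys share the same tonic but differ in mode
B minor → parallel is B major
Tonic triad of B major = B D# F#
= B major; triad = B D# F#


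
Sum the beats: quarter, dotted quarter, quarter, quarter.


Working:
Beat values:
  quarter = 1 beat
  dotted quarter = 1.5 beats
  quarter = 1 beat
  quarter = 1 beat
Sum = 1 + 1.5 + 1 + 1
= 4.5 beats


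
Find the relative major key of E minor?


Let's work it out.
The relative major shares the key signature and is a minor 3rd above the minor tonic
A minor 3rd above E is G
→ relative major of E minor is G major
= G major


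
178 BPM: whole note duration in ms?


One quarter-note beat = 60000 / BPM = 60000 / 178 ms
Whole note = 4 × quarter note
Duration = 4 × 60000 / 178 = 240000 / 178
= 1348.3 ms


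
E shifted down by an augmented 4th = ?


Let's work it out.
augmented 4th: 4 letter names, 6 semitones
Letter: E - 3 → B
Pitch: E - 6 semitones, spelled as a B → Bb
= Bb


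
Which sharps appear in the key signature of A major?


Let's work it out.
Sharp major keys follow the circle of fifths: C(0), G(1), D(2), A(3), E(4), B(5), F#(6), C#(7)
A major has 3 sharps
Order of sharps: F# C# G# D# A# E# B# → first 3: F#, C#, G#
= F#, C#, G#


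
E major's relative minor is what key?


Reasoning:
The relative minor shares the major's key signature and starts on its 6th degree
6th degree = a major 6th above the tonic; a major 6th above E is C#
→ relative minor of E major is C# minor
= C# minor


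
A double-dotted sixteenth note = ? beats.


Reasoning:
Base sixteenth note = 1/4 beats
Dot 1 adds half the previous value: +1/8
Dot 2 adds half the previous value: +1/16
One double-dotted sixteenth = 1/4 + 1/8 + 1/16 = 7/16
= 7/16 beats


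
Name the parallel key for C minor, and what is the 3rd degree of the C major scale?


Step by step:
Parallel keys share the same tonic but differ in mode
C minor → parallel is C major
C major scale: C D E F G A B
= C major; 3rd degree = E


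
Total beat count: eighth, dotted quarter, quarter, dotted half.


Let's work it out.
Beat values:
  eighth = 0.5 beats
  dotted quarter = 1.5 beats
  quarter = 1 beat
  dotted half = 3 beats
Sum = 0.5 + 1.5 + 1 + 3
= 6 beats


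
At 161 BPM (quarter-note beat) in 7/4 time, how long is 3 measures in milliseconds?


Quarter-note beat duration = 60000 / 161 ms
Beats per measure (7/4) = 7
One measure = 7 × 60000 / 161 = 420000 / 161 ms
3 measures = 3 × 420000 / 161 = 1260000 / 161
= 7826.1 ms


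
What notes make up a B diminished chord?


Working:
Diminished triad = root + minor 3rd (3 semitones) + diminished 5th (6 semitones)
A triad on B stacks thirds, so the chord tones use letter names B-D-F
Root: B
Minor 3rd above B: D
Diminished 5th above B: F
Chord = B D F


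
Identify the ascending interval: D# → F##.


Solution.
Letter names: D → F spans 3 letter names → a 3rd
Semitones: D# → F## = 4 half-steps
A 3rd of 4 semitones is a major 3rd
= major 3rd


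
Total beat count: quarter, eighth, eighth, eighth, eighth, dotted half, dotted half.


Beat values:
  quarter = 1 beat
  eighth = 0.5 beats
  eighth = 0.5 beats
  eighth = 0.5 beats
  eighth = 0.5 beats
  dotted half = 3 beats
  dotted half = 3 beats
Sum = 1 + 0.5 + 0.5 + 0.5 + 0.5 + 3 + 3
= 9 beats


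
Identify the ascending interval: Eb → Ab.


Letter names: E → A spans 4 letter names → a 4th
Semitones: Eb → Ab = 5 half-steps
A 4th of 5 semitones is a perfect 4th
= perfect 4th


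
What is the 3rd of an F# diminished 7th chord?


Working:
Diminished 7th chord = root + minor 3rd + diminished 5th + diminished 7th
Seventh chords stack in thirds, so the letter names are F-A-C-E
Root: F#
Minor 3rd above F#: A
Diminished 5th above F#: C
Diminished 7th above F#: Eb
The 3rd = A


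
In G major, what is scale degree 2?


Working:
Major scale pattern: W-W-H-W-W-W-H (2-2-1-2-2-2-1 semitones)
Starting from G:
  G + 2 semitones → A
  A + 2 semitones → B
  B + 1 semitone → C
  C + 2 semitones → D
  D + 2 semitones → E
  E + 2 semitones → F#
  F# + 1 semitone → G
Scale: G A B C D E F#
Degree 2 = A


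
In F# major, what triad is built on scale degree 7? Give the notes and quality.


F# major scale: F# G# A# B C# D# E#
Diatonic triad on degree 7 stacks scale notes 7, 2, 4: E# G# B
E#→G# = 3 semitones; E#→B = 6 semitones → diminished triad
= E# G# B (diminished)


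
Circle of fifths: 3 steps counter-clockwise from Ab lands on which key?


Working:
Each counter-clockwise step moves down a perfect 5th (= up a perfect 4th)
From Ab: Ab → Db → F#/Gb → B
= B


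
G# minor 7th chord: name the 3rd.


Minor 7th chord = root + minor 3rd + perfect 5th + minor 7th
Seventh chords stack in thirds, so the letter names are G-B-D-F
Root: G#
Minor 3rd above G#: B
Perfect 5th above G#: D#
Minor 7th above G#: F#
The 3rd = B


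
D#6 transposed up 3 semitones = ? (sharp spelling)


Solution.
D#6: chromatic position 3 in octave 6 → absolute = 6×12 + 3 = 75
Transpose up 3: 75 + 3 = 78
78 = 6×12 + 6 → F# in octave 6
Result = F#6


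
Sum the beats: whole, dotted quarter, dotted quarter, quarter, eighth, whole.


Beat values:
  whole = 4 beats
  dotted quarter = 1.5 beats
  dotted quarter = 1.5 beats
  quarter = 1 beat
  eighth = 0.5 beats
  whole = 4 beats
Sum = 4 + 1.5 + 1.5 + 1 + 0.5 + 4
= 12.5 beats


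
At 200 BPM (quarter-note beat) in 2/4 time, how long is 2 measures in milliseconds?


Reasoning:
Quarter-note beat duration = 60000 / 200 ms
Beats per measure (2/4) = 2
One measure = 2 × 60000 / 200 = 120000 / 200 ms
2 measures = 2 × 120000 / 200 = 240000 / 200
= 1200.0 ms


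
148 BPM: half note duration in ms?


Step by step:
One quarter-note beat = 60000 / BPM = 60000 / 148 ms
Half note = 2 × quarter note
Duration = 2 × 60000 / 148 = 120000 / 148
= 810.8 ms


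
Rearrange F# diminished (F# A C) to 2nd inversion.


Let's work it out.
Root position: F# A C
2nd inversion: move root and 3rd up an octave
Bass note: C
Notes (bottom to top) = C F# A


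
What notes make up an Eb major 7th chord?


Step by step:
Major 7th chord = root + major 3rd + perfect 5th + major 7th
Seventh chords stack in thirds, so the letter names are E-G-B-D
Root: Eb
Major 3rd above Eb: G
Perfect 5th above Eb: Bb
Major 7th above Eb: D
Chord = Eb G Bb D


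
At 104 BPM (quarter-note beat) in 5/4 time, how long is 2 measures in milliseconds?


Solution.
Quarter-note beat duration = 60000 / 104 ms
Beats per measure (5/4) = 5
One measure = 5 × 60000 / 104 = 300000 / 104 ms
2 measures = 2 × 300000 / 104 = 600000 / 104
= 5769.2 ms


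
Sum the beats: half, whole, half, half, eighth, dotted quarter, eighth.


Beat values:
  half = 2 beats
  whole = 4 beats
  half = 2 beats
  half = 2 beats
  eighth = 0.5 beats
  dotted quarter = 1.5 beats
  eighth = 0.5 beats
Sum = 2 + 4 + 2 + 2 + 0.5 + 1.5 + 0.5
= 12.5 beats


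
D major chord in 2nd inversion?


Reasoning:
Root position: D F# A
2nd inversion: move root and 3rd up an octave
Bass note: A
Notes (bottom to top) = A D F#


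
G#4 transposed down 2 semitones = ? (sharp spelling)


Reasoning:
G#4: chromatic position 8 in octave 4 → absolute = 4×12 + 8 = 56
Transpose down 2: 56 - 2 = 54
54 = 4×12 + 6 → F# in octave 4
Result = F#4


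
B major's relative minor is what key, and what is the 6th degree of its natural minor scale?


The relative minor shares the major's key signature and starts on its 6th degree
6th degree = a major 6th above the tonic; a major 6th above B is G#
→ relative minor of B major is G# minor
G# natural minor scale: G# A# B C# D# E F#
= G# minor; 6th degree = E


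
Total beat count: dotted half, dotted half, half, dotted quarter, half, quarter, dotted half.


Beat values:
  dotted half = 3 beats
  dotted half = 3 beats
  half = 2 beats
  dotted quarter = 1.5 beats
  half = 2 beats
  quarter = 1 beat
  dotted half = 3 beats
Sum = 3 + 3 + 2 + 1.5 + 2 + 1 + 3
= 15.5 beats


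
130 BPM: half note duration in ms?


One quarter-note beat = 60000 / BPM = 60000 / 130 ms
Half note = 2 × quarter note
Duration = 2 × 60000 / 130 = 120000 / 130
= 923.1 ms


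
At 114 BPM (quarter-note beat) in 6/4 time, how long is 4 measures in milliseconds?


Working:
Quarter-note beat duration = 60000 / 114 ms
Beats per measure (6/4) = 6
One measure = 6 × 60000 / 114 = 360000 / 114 ms
4 measures = 4 × 360000 / 114 = 1440000 / 114
= 12631.6 ms


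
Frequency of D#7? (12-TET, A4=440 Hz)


f = 440 × 2^(n/12) where n = semitones from A4
D#7: 30 semitones from A4
f = 440 × 2^(30/12)
f = 2489.02 Hz


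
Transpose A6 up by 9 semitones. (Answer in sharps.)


Reasoning:
A6: chromatic position 9 in octave 6 → absolute = 6×12 + 9 = 81
Transpose up 9: 81 + 9 = 90
90 = 7×12 + 6 → F# in octave 7
Result = F#7


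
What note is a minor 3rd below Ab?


A 3rd spans 3 letter names, so from A we land on F
A minor 3rd = 3 semitones below Ab
Spell F at that pitch: F
= F


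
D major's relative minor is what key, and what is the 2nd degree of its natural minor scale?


The relative minor shares the major's key signature and starts on its 6th degree
6th degree = a major 6th above the tonic; a major 6th above D is B
→ relative minor of D major is B minor
B natural minor scale: B C# D E F# G A
= B minor; 2nd degree = C#


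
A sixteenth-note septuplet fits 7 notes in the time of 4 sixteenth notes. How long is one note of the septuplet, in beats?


Working:
Septuplet: 7 notes occupy the space of 4 sixteenth notes
Space = 4 × 1/4 = 1 beat
Each septuplet note = 1 / 7 = 1/7 beats
= 1/7 beats


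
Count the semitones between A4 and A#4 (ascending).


Solution.
Absolute semitone position = octave×12 + chromatic position
A4: 4×12 + 9 = 57
A#4: 4×12 + 10 = 58
Difference = 58 - 57 = 1
= 1 semitone


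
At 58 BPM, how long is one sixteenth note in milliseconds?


One quarter-note beat = 60000 / BPM = 60000 / 58 ms
Sixteenth note = 1/4 × quarter note
Duration = 1/4 × 60000 / 58 = 15000 / 58
= 258.6 ms


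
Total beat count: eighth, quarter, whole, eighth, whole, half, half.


Step by step:
Beat values:
  eighth = 0.5 beats
  quarter = 1 beat
  whole = 4 beats
  eighth = 0.5 beats
  whole = 4 beats
  half = 2 beats
  half = 2 beats
Sum = 0.5 + 1 + 4 + 0.5 + 4 + 2 + 2
= 14 beats


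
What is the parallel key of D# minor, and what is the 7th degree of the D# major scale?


Parallel keys share the same tonic but differ in mode
D# minor → parallel is D# major
D# major scale: D# E# F## G# A# B# C##
= D# major; 7th degree = C##


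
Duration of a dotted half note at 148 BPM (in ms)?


Step by step:
One quarter-note beat = 60000 / BPM = 60000 / 148 ms
Dotted half note = 3 × quarter note
Duration = 3 × 60000 / 148 = 180000 / 148
= 1216.2 ms


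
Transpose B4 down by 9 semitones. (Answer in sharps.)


Working:
B4: chromatic position 11 in octave 4 → absolute = 4×12 + 11 = 59
Transpose down 9: 59 - 9 = 50
50 = 4×12 + 2 → D in octave 4
Result = D4


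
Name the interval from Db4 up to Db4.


Letter names: D → D spans 1 letter name → a unison
Semitones: Db4 → Db4 = 0 half-steps
A unison of 0 semitones is a perfect unison
= perfect unison


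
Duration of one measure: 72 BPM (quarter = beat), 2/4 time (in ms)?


Let's work it out.
Quarter-note beat duration = 60000 / 72 ms
Beats per measure (2/4) = 2
One measure = 2 × 60000 / 72 = 120000 / 72 ms
= 1666.7 ms


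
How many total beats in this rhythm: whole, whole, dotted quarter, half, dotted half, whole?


Solution.
Beat values:
  whole = 4 beats
  whole = 4 beats
  dotted quarter = 1.5 beats
  half = 2 beats
  dotted half = 3 beats
  whole = 4 beats
Sum = 4 + 4 + 1.5 + 2 + 3 + 4
= 18.5 beats


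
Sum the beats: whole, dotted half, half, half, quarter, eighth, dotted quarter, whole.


Step by step:
Beat values:
  whole = 4 beats
  dotted half = 3 beats
  half = 2 beats
  half = 2 beats
  quarter = 1 beat
  eighth = 0.5 beats
  dotted quarter = 1.5 beats
  whole = 4 beats
Sum = 4 + 3 + 2 + 2 + 1 + 0.5 + 1.5 + 4
= 18 beats


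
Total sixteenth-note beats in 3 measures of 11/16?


Time signature 11/16: the bottom number 16 means the sixteenth note gets one count
The top number 11 means 11 sixteenth-note beats per measure
Total = 11 × 3 measures
= 33 sixteenth-note beats


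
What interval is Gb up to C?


Letter names: G → C spans 4 letter names → a 4th
Semitones: Gb → C = 6 half-steps
A 4th of 6 semitones is an augmented 4th
= augmented 4th


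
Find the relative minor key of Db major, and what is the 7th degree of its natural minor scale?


Let's work it out.
The relative minor shares the major's key signature and starts on its 6th degree
6th degree = a major 6th above the tonic; a major 6th above Db is Bb
→ relative minor of Db major is Bb minor
Bb natural minor scale: Bb C Db Eb F Gb Ab
= Bb minor; 7th degree = Ab


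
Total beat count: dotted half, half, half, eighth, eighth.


Step by step:
Beat values:
  dotted half = 3 beats
  half = 2 beats
  half = 2 beats
  eighth = 0.5 beats
  eighth = 0.5 beats
Sum = 3 + 2 + 2 + 0.5 + 0.5
= 8 beats


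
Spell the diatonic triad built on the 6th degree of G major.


G major scale: G A B C D E F#
Diatonic triad on degree 6 stacks scale notes 6, 1, 3: E G B
E→G = 3 semitones; E→B = 7 semitones → minor triad
= E G B (minor)


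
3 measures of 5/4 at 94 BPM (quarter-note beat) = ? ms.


Working:
Quarter-note beat duration = 60000 / 94 ms
Beats per measure (5/4) = 5
One measure = 5 × 60000 / 94 = 300000 / 94 ms
3 measures = 3 × 300000 / 94 = 900000 / 94
= 9574.5 ms


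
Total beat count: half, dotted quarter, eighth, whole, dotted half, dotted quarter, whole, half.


Reasoning:
Beat values:
  half = 2 beats
  dotted quarter = 1.5 beats
  eighth = 0.5 beats
  whole = 4 beats
  dotted half = 3 beats
  dotted quarter = 1.5 beats
  whole = 4 beats
  half = 2 beats
Sum = 2 + 1.5 + 0.5 + 4 + 3 + 1.5 + 4 + 2
= 18.5 beats


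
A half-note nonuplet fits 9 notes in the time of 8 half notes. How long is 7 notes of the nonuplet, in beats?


Reasoning:
Nonuplet: 9 notes occupy the space of 8 half notes
Space = 8 × 2 = 16 beats
Each nonuplet note = 16 / 9 = 16/9 beats
7 notes = 7 × 16/9 = 112/9
= 112/9 beats


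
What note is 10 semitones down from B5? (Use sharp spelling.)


Solution.
B5: chromatic position 11 in octave 5 → absolute = 5×12 + 11 = 71
Transpose down 10: 71 - 10 = 61
61 = 5×12 + 1 → C# in octave 5
Result = C#5


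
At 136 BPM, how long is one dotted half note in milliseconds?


Solution.
One quarter-note beat = 60000 / BPM = 60000 / 136 ms
Dotted half note = 3 × quarter note
Duration = 3 × 60000 / 136 = 180000 / 136
= 1323.5 ms


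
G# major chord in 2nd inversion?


Solution.
Root position: G# B# D#
2nd inversion: move root and 3rd up an octave
Bass note: D#
Notes (bottom to top) = D# G# B#


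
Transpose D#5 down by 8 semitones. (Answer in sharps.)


D#5: chromatic position 3 in octave 5 → absolute = 5×12 + 3 = 63
Transpose down 8: 63 - 8 = 55
55 = 4×12 + 7 → G in octave 4
Result = G4


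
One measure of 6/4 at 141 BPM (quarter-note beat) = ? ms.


Step by step:
Quarter-note beat duration = 60000 / 141 ms
Beats per measure (6/4) = 6
One measure = 6 × 60000 / 141 = 360000 / 141 ms
= 2553.2 ms


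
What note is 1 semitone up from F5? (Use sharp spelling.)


F5: chromatic position 5 in octave 5 → absolute = 5×12 + 5 = 65
Transpose up 1: 65 + 1 = 66
66 = 5×12 + 6 → F# in octave 5
Result = F#5


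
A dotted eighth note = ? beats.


Step by step:
Base eighth note = 1/2 beats
Dot 1 adds half the previous value: +1/4
One dotted eighth = 1/2 + 1/4 = 3/4
= 3/4 beats


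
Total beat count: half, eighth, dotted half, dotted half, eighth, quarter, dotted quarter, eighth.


Beat values:
  half = 2 beats
  eighth = 0.5 beats
  dotted half = 3 beats
  dotted half = 3 beats
  eighth = 0.5 beats
  quarter = 1 beat
  dotted quarter = 1.5 beats
  eighth = 0.5 beats
Sum = 2 + 0.5 + 3 + 3 + 0.5 + 1 + 1.5 + 0.5
= 12 beats


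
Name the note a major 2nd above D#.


Solution.
A 2nd spans 2 letter names, so from D we land on E
A major 2nd = 2 semitones above D#
Spell E at that pitch: E#
= E#


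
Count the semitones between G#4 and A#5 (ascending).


Reasoning:
Absolute semitone position = octave×12 + chromatic position
G#4: 4×12 + 8 = 56
A#5: 5×12 + 10 = 70
Difference = 70 - 56 = 14
= 14 semitones


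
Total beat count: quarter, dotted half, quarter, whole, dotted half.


Let's work it out.
Beat values:
  quarter = 1 beat
  dotted half = 3 beats
  quarter = 1 beat
  whole = 4 beats
  dotted half = 3 beats
Sum = 1 + 3 + 1 + 4 + 3
= 12 beats


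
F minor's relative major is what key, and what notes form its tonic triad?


The relative major shares the key signature and is a minor 3rd above the minor tonic
A minor 3rd above F is Ab
→ relative major of F minor is Ab major
Tonic triad of Ab major = root + major 3rd + perfect 5th = Ab C Eb
= Ab major; triad = Ab C Eb


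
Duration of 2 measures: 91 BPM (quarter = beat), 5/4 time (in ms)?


Working:
Quarter-note beat duration = 60000 / 91 ms
Beats per measure (5/4) = 5
One measure = 5 × 60000 / 91 = 300000 / 91 ms
2 measures = 2 × 300000 / 91 = 600000 / 91
= 6593.4 ms


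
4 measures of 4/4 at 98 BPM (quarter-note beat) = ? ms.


Working:
Quarter-note beat duration = 60000 / 98 ms
Beats per measure (4/4) = 4
One measure = 4 × 60000 / 98 = 240000 / 98 ms
4 measures = 4 × 240000 / 98 = 960000 / 98
= 9795.9 ms


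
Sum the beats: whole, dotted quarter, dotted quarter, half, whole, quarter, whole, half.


Step by step:
Beat values:
  whole = 4 beats
  dotted quarter = 1.5 beats
  dotted quarter = 1.5 beats
  half = 2 beats
  whole = 4 beats
  quarter = 1 beat
  whole = 4 beats
  half = 2 beats
Sum = 4 + 1.5 + 1.5 + 2 + 4 + 1 + 4 + 2
= 20 beats


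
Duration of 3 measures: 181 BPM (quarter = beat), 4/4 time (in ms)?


Working:
Quarter-note beat duration = 60000 / 181 ms
Beats per measure (4/4) = 4
One measure = 4 × 60000 / 181 = 240000 / 181 ms
3 measures = 3 × 240000 / 181 = 720000 / 181
= 3977.9 ms


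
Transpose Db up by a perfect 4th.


perfect 4th: 4 letter names, 5 semitones
Letter: D + 3 → G
Pitch: Db + 5 semitones, spelled as a G → Gb
= Gb


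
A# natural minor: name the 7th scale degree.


Reasoning:
Natural minor scale pattern: W-H-W-W-H-W-W (2-1-2-2-1-2-2 semitones)
Starting from A#:
  A# + 2 semitones → B#
  B# + 1 semitone → C#
  C# + 2 semitones → D#
  D# + 2 semitones → E#
  E# + 1 semitone → F#
  F# + 2 semitones → G#
  G# + 2 semitones → A#
Scale: A# B# C# D# E# F# G#
Degree 7 = G#


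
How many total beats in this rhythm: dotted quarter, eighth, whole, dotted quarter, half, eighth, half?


Working:
Beat values:
  dotted quarter = 1.5 beats
  eighth = 0.5 beats
  whole = 4 beats
  dotted quarter = 1.5 beats
  half = 2 beats
  eighth = 0.5 beats
  half = 2 beats
Sum = 1.5 + 0.5 + 4 + 1.5 + 2 + 0.5 + 2
= 12 beats


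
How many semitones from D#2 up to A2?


Reasoning:
Absolute semitone position = octave×12 + chromatic position
D#2: 2×12 + 3 = 27
A2: 2×12 + 9 = 33
Difference = 33 - 27 = 6
= 6 semitones


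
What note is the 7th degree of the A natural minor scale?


Natural minor scale pattern: W-H-W-W-H-W-W (2-1-2-2-1-2-2 semitones)
Starting from A:
  A + 2 semitones → B
  B + 1 semitone → C
  C + 2 semitones → D
  D + 2 semitones → E
  E + 1 semitone → F
  F + 2 semitones → G
  G + 2 semitones → A
Scale: A B C D E F G
Degree 7 = G


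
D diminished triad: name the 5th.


Let's work it out.
Diminished triad = root + minor 3rd (3 semitones) + diminished 5th (6 semitones)
A triad on D stacks thirds, so the chord tones use letter names D-F-A
Root: D
Minor 3rd above D: F
Diminished 5th above D: Ab
The 5th = Ab


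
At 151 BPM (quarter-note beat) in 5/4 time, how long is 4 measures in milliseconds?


Quarter-note beat duration = 60000 / 151 ms
Beats per measure (5/4) = 5
One measure = 5 × 60000 / 151 = 300000 / 151 ms
4 measures = 4 × 300000 / 151 = 1200000 / 151
= 7947.0 ms


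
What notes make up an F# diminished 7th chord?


Reasoning:
Diminished 7th chord = root + minor 3rd + diminished 5th + diminished 7th
Seventh chords stack in thirds, so the letter names are F-A-C-E
Root: F#
Minor 3rd above F#: A
Diminished 5th above F#: C
Diminished 7th above F#: Eb
Chord = F# A C Eb


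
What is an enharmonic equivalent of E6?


Solution.
Enharmonic notes sound the same pitch but are spelled with different letter names
E and Fb name the same pitch class
= Fb6


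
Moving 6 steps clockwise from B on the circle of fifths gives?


Solution.
Each clockwise step on the circle of fifths moves up a perfect 5th
From B: B → F#/Gb → Db → Ab → Eb → Bb → F
= F


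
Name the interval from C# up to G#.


Reasoning:
Letter names: C → G spans 5 letter names → a 5th
Semitones: C# → G# = 7 half-steps
A 5th of 7 semitones is a perfect 5th
= perfect 5th


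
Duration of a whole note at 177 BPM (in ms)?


One quarter-note beat = 60000 / BPM = 60000 / 177 ms
Whole note = 4 × quarter note
Duration = 4 × 60000 / 177 = 240000 / 177
= 1355.9 ms


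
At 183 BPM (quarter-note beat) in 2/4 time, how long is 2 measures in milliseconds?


Step by step:
Quarter-note beat duration = 60000 / 183 ms
Beats per measure (2/4) = 2
One measure = 2 × 60000 / 183 = 120000 / 183 ms
2 measures = 2 × 120000 / 183 = 240000 / 183
= 1311.5 ms


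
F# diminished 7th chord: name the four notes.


Solution.
Diminished 7th chord = root + minor 3rd + diminished 5th + diminished 7th
Seventh chords stack in thirds, so the letter names are F-A-C-E
Root: F#
Minor 3rd above F#: A
Diminished 5th above F#: C
Diminished 7th above F#: Eb
Chord = F# A C Eb


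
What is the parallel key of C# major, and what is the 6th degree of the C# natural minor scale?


Working:
Parallel keys share the same tonic but differ in mode
C# major → parallel is C# minor
C# natural minor scale: C# D# E F# G# A B
= C# minor; 6th degree = A


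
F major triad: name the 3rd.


Working:
Major triad = root + major 3rd (4 semitones) + perfect 5th (7 semitones)
A triad on F stacks thirds, so the chord tones use letter names F-A-C
Root: F
Major 3rd above F: A
Perfect 5th above F: C
The 3rd = A


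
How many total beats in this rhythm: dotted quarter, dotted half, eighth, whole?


Beat values:
  dotted quarter = 1.5 beats
  dotted half = 3 beats
  eighth = 0.5 beats
  whole = 4 beats
Sum = 1.5 + 3 + 0.5 + 4
= 9 beats


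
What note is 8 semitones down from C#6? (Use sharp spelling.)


C#6: chromatic position 1 in octave 6 → absolute = 6×12 + 1 = 73
Transpose down 8: 73 - 8 = 65
65 = 5×12 + 5 → F in octave 5
Result = F5


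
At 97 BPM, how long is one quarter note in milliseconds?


Reasoning:
One quarter-note beat = 60000 / BPM = 60000 / 97 ms
Duration = 60000 / 97
= 618.6 ms


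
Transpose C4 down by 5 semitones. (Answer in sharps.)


Let's work it out.
C4: chromatic position 0 in octave 4 → absolute = 4×12 + 0 = 48
Transpose down 5: 48 - 5 = 43
43 = 3×12 + 7 → G in octave 3
Result = G3


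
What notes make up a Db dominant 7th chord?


Reasoning:
Dominant 7th chord = root + major 3rd + perfect 5th + minor 7th
Seventh chords stack in thirds, so the letter names are D-F-A-C
Root: Db
Major 3rd above Db: F
Perfect 5th above Db: Ab
Minor 7th above Db: Cb
Chord = Db F Ab Cb


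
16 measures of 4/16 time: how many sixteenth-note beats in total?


Working:
Time signature 4/16: the bottom number 16 means the sixteenth note gets one count
The top number 4 means 4 sixteenth-note beats per measure
Total = 4 × 16 measures
= 64 sixteenth-note beats


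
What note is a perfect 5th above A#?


Working:
A 5th spans 5 letter names, so from A we land on E
A perfect 5th = 7 semitones above A#
Spell E at that pitch: E#
= E#


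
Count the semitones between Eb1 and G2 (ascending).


Absolute semitone position = octave×12 + chromatic position
Eb1: 1×12 + 3 = 15
G2: 2×12 + 7 = 31
Difference = 31 - 15 = 16
= 16 semitones


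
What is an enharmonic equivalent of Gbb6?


Enharmonic notes sound the same pitch but are spelled with different letter names
Gbb and F name the same pitch class
= F6


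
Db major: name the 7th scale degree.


Solution.
Major scale pattern: W-W-H-W-W-W-H (2-2-1-2-2-2-1 semitones)
Starting from Db:
  Db + 2 semitones → Eb
  Eb + 2 semitones → F
  F + 1 semitone → Gb
  Gb + 2 semitones → Ab
  Ab + 2 semitones → Bb
  Bb + 2 semitones → C
  C + 1 semitone → Db
Scale: Db Eb F Gb Ab Bb C
Degree 7 = C


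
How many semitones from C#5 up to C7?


Absolute semitone position = octave×12 + chromatic position
C#5: 5×12 + 1 = 61
C7: 7×12 + 0 = 84
Difference = 84 - 61 = 23
= 23 semitones


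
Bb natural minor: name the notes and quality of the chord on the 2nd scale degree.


Bb natural minor scale: Bb C Db Eb F Gb Ab
Diatonic triad on degree 2 stacks scale notes 2, 4, 6: C Eb Gb
C→Eb = 3 semitones; C→Gb = 6 semitones → diminished triad
= C Eb Gb (diminished)


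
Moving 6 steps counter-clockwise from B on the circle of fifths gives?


Working:
Each counter-clockwise step moves down a perfect 5th (= up a perfect 4th)
From B: B → E → A → D → G → C → F
= F
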